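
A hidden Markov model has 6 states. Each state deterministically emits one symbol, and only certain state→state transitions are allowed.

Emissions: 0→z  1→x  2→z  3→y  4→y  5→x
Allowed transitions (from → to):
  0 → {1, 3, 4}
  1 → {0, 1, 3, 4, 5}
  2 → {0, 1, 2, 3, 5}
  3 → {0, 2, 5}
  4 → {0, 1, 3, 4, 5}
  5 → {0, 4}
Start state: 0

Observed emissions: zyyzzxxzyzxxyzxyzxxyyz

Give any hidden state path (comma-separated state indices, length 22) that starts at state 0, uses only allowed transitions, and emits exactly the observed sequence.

  0: obs=z cand={0,2} pick 0 [start]
  1: obs=y cand={3,4} pick 4 [0->4 ok]
  2: obs=y cand={3,4} pick 3 [4->3 ok]
  3: obs=z cand={0,2} pick 2 [3->2 ok]
  4: obs=z cand={0,2} pick 2 [2->2 ok]
  5: obs=x cand={1,5} pick 1 [2->1 ok]
  6: obs=x cand={1,5} pick 5 [1->5 ok]
  7: obs=z cand={0,2} pick 0 [5->0 ok]
  8: obs=y cand={3,4} pick 3 [0->3 ok]
  9: obs=z cand={0,2} pick 0 [3->0 ok]
  10: obs=x cand={1,5} pick 1 [0->1 ok]
  11: obs=x cand={1,5} pick 1 [1->1 ok]
  12: obs=y cand={3,4} pick 3 [1->3 ok]
  13: obs=z cand={0,2} pick 2 [3->2 ok]
  14: obs=x cand={1,5} pick 1 [2->1 ok]
  15: obs=y cand={3,4} pick 3 [1->3 ok]
  16: obs=z cand={0,2} pick 0 [3->0 ok]
  17: obs=x cand={1,5} pick 1 [0->1 ok]
  18: obs=x cand={1,5} pick 5 [1->5 ok]
  19: obs=y cand={3,4} pick 4 [5->4 ok]
  20: obs=y cand={3,4} pick 3 [4->3 ok]
  21: obs=z cand={0,2} pick 0 [3->0 ok]

0,4,3,2,2,1,5,0,3,0,1,1,3,2,1,3,0,1,5,4,3,0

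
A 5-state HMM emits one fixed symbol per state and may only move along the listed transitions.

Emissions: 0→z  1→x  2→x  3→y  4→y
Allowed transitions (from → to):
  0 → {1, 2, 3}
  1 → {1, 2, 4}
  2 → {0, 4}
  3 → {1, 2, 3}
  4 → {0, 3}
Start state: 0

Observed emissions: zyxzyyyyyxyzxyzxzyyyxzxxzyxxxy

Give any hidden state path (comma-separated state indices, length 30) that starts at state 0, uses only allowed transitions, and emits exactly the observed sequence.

  [0] z  {0}  => 0  start
  [1] y  {3,4}  => 3  0->3 ok
  [2] x  {1,2}  => 2  3->2 ok
  [3] z  {0}  => 0  2->0 ok
  [4] y  {3,4}  => 3  0->3 ok
  [5] y  {3,4}  => 3  3->3 ok
  [6] y  {3,4}  => 3  3->3 ok
  [7] y  {3,4}  => 3  3->3 ok
  [8] y  {3,4}  => 3  3->3 ok
  [9] x  {1,2}  => 2  3->2 ok
  [10] y  {3,4}  => 4  2->4 ok
  [11] z  {0}  => 0  4->0 ok
  [12] x  {1,2}  => 1  0->1 ok
  [13] y  {3,4}  => 4  1->4 ok
  [14] z  {0}  => 0  4->0 ok
  [15] x  {1,2}  => 2  0->2 ok
  [16] z  {0}  => 0  2->0 ok
  [17] y  {3,4}  => 3  0->3 ok
  [18] y  {3,4}  => 3  3->3 ok
  [19] y  {3,4}  => 3  3->3 ok
  [20] x  {1,2}  => 2  3->2 ok
  [21] z  {0}  => 0  2->0 ok
  [22] x  {1,2}  => 1  0->1 ok
  [23] x  {1,2}  => 2  1->2 ok
  [24] z  {0}  => 0  2->0 ok
  [25] y  {3,4}  => 3  0->3 ok
  [26] x  {1,2}  => 1  3->1 ok
  [27] x  {1,2}  => 1  1->1 ok
  [28] x  {1,2}  => 1  1->1 ok
  [29] y  {3,4}  => 4  1->4 ok

0,3,2,0,3,3,3,3,3,2,4,0,1,4,0,2,0,3,3,3,2,0,1,2,0,3,1,1,1,4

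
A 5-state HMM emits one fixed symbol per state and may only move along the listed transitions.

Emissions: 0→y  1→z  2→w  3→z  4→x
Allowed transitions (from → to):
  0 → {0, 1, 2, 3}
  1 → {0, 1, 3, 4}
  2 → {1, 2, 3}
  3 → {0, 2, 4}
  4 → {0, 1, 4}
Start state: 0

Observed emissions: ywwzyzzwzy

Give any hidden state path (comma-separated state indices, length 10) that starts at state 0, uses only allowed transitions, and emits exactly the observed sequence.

  0: obs=y cand={0} pick 0 [start]
  1: obs=w cand={2} pick 2 [0->2 ok]
  2: obs=w cand={2} pick 2 [2->2 ok]
  3: obs=z cand={1,3} pick 3 [2->3 ok]
  4: obs=y cand={0} pick 0 [3->0 ok]
  5: obs=z cand={1,3} pick 1 [0->1 ok]
  6: obs=z cand={1,3} pick 3 [1->3 ok]
  7: obs=w cand={2} pick 2 [3->2 ok]
  8: obs=z cand={1,3} pick 1 [2->1 ok]
  9: obs=y cand={0} pick 0 [1->0 ok]

0,2,2,3,0,1,3,2,1,0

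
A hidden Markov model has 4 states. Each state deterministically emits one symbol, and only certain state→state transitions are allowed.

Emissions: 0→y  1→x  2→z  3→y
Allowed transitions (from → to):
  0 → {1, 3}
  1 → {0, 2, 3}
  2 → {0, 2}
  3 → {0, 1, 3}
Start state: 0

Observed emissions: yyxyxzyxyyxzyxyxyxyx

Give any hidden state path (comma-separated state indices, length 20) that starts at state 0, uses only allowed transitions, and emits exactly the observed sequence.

  t0 'y' -> {0,3}, take 0 (start)
  t1 'y' -> {0,3}, take 3 (0->3 ok)
  t2 'x' -> {1}, take 1 (3->1 ok)
  t3 'y' -> {0,3}, take 0 (1->0 ok)
  t4 'x' -> {1}, take 1 (0->1 ok)
  t5 'z' -> {2}, take 2 (1->2 ok)
  t6 'y' -> {0,3}, take 0 (2->0 ok)
  t7 'x' -> {1}, take 1 (0->1 ok)
  t8 'y' -> {0,3}, take 3 (1->3 ok)
  t9 'y' -> {0,3}, take 0 (3->0 ok)
  t10 'x' -> {1}, take 1 (0->1 ok)
  t11 'z' -> {2}, take 2 (1->2 ok)
  t12 'y' -> {0,3}, take 0 (2->0 ok)
  t13 'x' -> {1}, take 1 (0->1 ok)
  t14 'y' -> {0,3}, take 0 (1->0 ok)
  t15 'x' -> {1}, take 1 (0->1 ok)
  t16 'y' -> {0,3}, take 3 (1->3 ok)
  t17 'x' -> {1}, take 1 (3->1 ok)
  t18 'y' -> {0,3}, take 3 (1->3 ok)
  t19 'x' -> {1}, take 1 (3->1 ok)

0,3,1,0,1,2,0,1,3,0,1,2,0,1,0,1,3,1,3,1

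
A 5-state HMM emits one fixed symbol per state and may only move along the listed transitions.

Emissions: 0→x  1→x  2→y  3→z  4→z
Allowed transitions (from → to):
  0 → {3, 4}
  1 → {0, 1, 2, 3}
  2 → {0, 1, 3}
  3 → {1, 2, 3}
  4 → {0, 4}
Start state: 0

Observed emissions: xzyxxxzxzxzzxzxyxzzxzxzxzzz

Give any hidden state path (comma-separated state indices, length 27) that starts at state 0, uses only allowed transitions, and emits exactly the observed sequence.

  [0] x  {0,1}  => 0  start
  [1] z  {3,4}  => 3  0->3 ok
  [2] y  {2}  => 2  3->2 ok
  [3] x  {0,1}  => 1  2->1 ok
  [4] x  {0,1}  => 1  1->1 ok
  [5] x  {0,1}  => 0  1->0 ok
  [6] z  {3,4}  => 4  0->4 ok
  [7] x  {0,1}  => 0  4->0 ok
  [8] z  {3,4}  => 4  0->4 ok
  [9] x  {0,1}  => 0  4->0 ok
  [10] z  {3,4}  => 4  0->4 ok
  [11] z  {3,4}  => 4  4->4 ok
  [12] x  {0,1}  => 0  4->0 ok
  [13] z  {3,4}  => 3  0->3 ok
  [14] x  {0,1}  => 1  3->1 ok
  [15] y  {2}  => 2  1->2 ok
  [16] x  {0,1}  => 0  2->0 ok
  [17] z  {3,4}  => 4  0->4 ok
  [18] z  {3,4}  => 4  4->4 ok
  [19] x  {0,1}  => 0  4->0 ok
  [20] z  {3,4}  => 4  0->4 ok
  [21] x  {0,1}  => 0  4->0 ok
  [22] z  {3,4}  => 4  0->4 ok
  [23] x  {0,1}  => 0  4->0 ok
  [24] z  {3,4}  => 4  0->4 ok
  [25] z  {3,4}  => 4  4->4 ok
  [26] z  {3,4}  => 4  4->4 ok

0,3,2,1,1,0,4,0,4,0,4,4,0,3,1,2,0,4,4,0,4,0,4,0,4,4,4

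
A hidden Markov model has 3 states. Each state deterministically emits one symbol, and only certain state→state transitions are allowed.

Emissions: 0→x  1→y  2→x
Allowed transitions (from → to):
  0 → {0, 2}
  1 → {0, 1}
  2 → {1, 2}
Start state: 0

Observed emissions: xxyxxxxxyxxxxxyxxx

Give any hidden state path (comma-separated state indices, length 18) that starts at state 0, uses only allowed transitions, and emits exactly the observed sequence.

0,2,1,0,2,2,2,2,1,0,0,0,2,2,1,0,0,0

  0: obs=x cand={0,2} pick 0 [start]
  1: obs=x cand={0,2} pick 2 [0->2 ok]
  2: obs=y cand={1} pick 1 [2->1 ok]
  3: obs=x cand={0,2} pick 0 [1->0 ok]
  4: obs=x cand={0,2} pick 2 [0->2 ok]
  5: obs=x cand={0,2} pick 2 [2->2 ok]
  6: obs=x cand={0,2} pick 2 [2->2 ok]
  7: obs=x cand={0,2} pick 2 [2->2 ok]
  8: obs=y cand={1} pick 1 [2->1 ok]
  9: obs=x cand={0,2} pick 0 [1->0 ok]
  10: obs=x cand={0,2} pick 0 [0->0 ok]
  11: obs=x cand={0,2} pick 0 [0->0 ok]
  12: obs=x cand={0,2} pick 2 [0->2 ok]
  13: obs=x cand={0,2} pick 2 [2->2 ok]
  14: obs=y cand={1} pick 1 [2->1 ok]
  15: obs=x cand={0,2} pick 0 [1->0 ok]
  16: obs=x cand={0,2} pick 0 [0->0 ok]
  17: obs=x cand={0,2} pick 0 [0->0 ok]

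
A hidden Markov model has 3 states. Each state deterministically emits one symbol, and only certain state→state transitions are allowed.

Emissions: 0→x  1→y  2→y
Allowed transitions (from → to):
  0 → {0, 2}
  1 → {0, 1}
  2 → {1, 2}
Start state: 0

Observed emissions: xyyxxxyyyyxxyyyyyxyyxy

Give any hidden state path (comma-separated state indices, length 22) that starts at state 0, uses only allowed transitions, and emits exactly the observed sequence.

  [0] x  {0}  => 0  start
  [1] y  {1,2}  => 2  0->2 ok
  [2] y  {1,2}  => 1  2->1 ok
  [3] x  {0}  => 0  1->0 ok
  [4] x  {0}  => 0  0->0 ok
  [5] x  {0}  => 0  0->0 ok
  [6] y  {1,2}  => 2  0->2 ok
  [7] y  {1,2}  => 1  2->1 ok
  [8] y  {1,2}  => 1  1->1 ok
  [9] y  {1,2}  => 1  1->1 ok
  [10] x  {0}  => 0  1->0 ok
  [11] x  {0}  => 0  0->0 ok
  [12] y  {1,2}  => 2  0->2 ok
  [13] y  {1,2}  => 2  2->2 ok
  [14] y  {1,2}  => 2  2->2 ok
  [15] y  {1,2}  => 2  2->2 ok
  [16] y  {1,2}  => 1  2->1 ok
  [17] x  {0}  => 0  1->0 ok
  [18] y  {1,2}  => 2  0->2 ok
  [19] y  {1,2}  => 1  2->1 ok
  [20] x  {0}  => 0  1->0 ok
  [21] y  {1,2}  => 2  0->2 ok

0,2,1,0,0,0,2,1,1,1,0,0,2,2,2,2,1,0,2,1,0,2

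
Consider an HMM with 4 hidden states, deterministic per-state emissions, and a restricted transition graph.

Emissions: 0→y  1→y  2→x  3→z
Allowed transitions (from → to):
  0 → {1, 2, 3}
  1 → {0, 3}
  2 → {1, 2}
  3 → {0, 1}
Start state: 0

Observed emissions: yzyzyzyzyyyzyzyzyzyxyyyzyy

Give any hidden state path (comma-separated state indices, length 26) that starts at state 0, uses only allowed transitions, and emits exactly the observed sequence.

  [0] y  {0,1}  => 0  start
  [1] z  {3}  => 3  0->3 ok
  [2] y  {0,1}  => 1  3->1 ok
  [3] z  {3}  => 3  1->3 ok
  [4] y  {0,1}  => 1  3->1 ok
  [5] z  {3}  => 3  1->3 ok
  [6] y  {0,1}  => 1  3->1 ok
  [7] z  {3}  => 3  1->3 ok
  [8] y  {0,1}  => 1  3->1 ok
  [9] y  {0,1}  => 0  1->0 ok
  [10] y  {0,1}  => 1  0->1 ok
  [11] z  {3}  => 3  1->3 ok
  [12] y  {0,1}  => 0  3->0 ok
  [13] z  {3}  => 3  0->3 ok
  [14] y  {0,1}  => 1  3->1 ok
  [15] z  {3}  => 3  1->3 ok
  [16] y  {0,1}  => 1  3->1 ok
  [17] z  {3}  => 3  1->3 ok
  [18] y  {0,1}  => 0  3->0 ok
  [19] x  {2}  => 2  0->2 ok
  [20] y  {0,1}  => 1  2->1 ok
  [21] y  {0,1}  => 0  1->0 ok
  [22] y  {0,1}  => 1  0->1 ok
  [23] z  {3}  => 3  1->3 ok
  [24] y  {0,1}  => 0  3->0 ok
  [25] y  {0,1}  => 1  0->1 ok

0,3,1,3,1,3,1,3,1,0,1,3,0,3,1,3,1,3,0,2,1,0,1,3,0,1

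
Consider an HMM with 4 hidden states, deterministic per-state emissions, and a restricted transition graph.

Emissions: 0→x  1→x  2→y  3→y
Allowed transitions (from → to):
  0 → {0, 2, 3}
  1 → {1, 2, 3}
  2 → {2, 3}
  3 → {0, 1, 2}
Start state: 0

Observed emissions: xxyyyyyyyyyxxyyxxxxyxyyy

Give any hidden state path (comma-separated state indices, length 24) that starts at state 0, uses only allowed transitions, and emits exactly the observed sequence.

  t0 'x' -> {0,1}, take 0 (start)
  t1 'x' -> {0,1}, take 0 (0->0 ok)
  t2 'y' -> {2,3}, take 2 (0->2 ok)
  t3 'y' -> {2,3}, take 3 (2->3 ok)
  t4 'y' -> {2,3}, take 2 (3->2 ok)
  t5 'y' -> {2,3}, take 3 (2->3 ok)
  t6 'y' -> {2,3}, take 2 (3->2 ok)
  t7 'y' -> {2,3}, take 2 (2->2 ok)
  t8 'y' -> {2,3}, take 2 (2->2 ok)
  t9 'y' -> {2,3}, take 2 (2->2 ok)
  t10 'y' -> {2,3}, take 3 (2->3 ok)
  t11 'x' -> {0,1}, take 1 (3->1 ok)
  t12 'x' -> {0,1}, take 1 (1->1 ok)
  t13 'y' -> {2,3}, take 2 (1->2 ok)
  t14 'y' -> {2,3}, take 3 (2->3 ok)
  t15 'x' -> {0,1}, take 1 (3->1 ok)
  t16 'x' -> {0,1}, take 1 (1->1 ok)
  t17 'x' -> {0,1}, take 1 (1->1 ok)
  t18 'x' -> {0,1}, take 1 (1->1 ok)
  t19 'y' -> {2,3}, take 3 (1->3 ok)
  t20 'x' -> {0,1}, take 1 (3->1 ok)
  t21 'y' -> {2,3}, take 3 (1->3 ok)
  t22 'y' -> {2,3}, take 2 (3->2 ok)
  t23 'y' -> {2,3}, take 3 (2->3 ok)

0,0,2,3,2,3,2,2,2,2,3,1,1,2,3,1,1,1,1,3,1,3,2,3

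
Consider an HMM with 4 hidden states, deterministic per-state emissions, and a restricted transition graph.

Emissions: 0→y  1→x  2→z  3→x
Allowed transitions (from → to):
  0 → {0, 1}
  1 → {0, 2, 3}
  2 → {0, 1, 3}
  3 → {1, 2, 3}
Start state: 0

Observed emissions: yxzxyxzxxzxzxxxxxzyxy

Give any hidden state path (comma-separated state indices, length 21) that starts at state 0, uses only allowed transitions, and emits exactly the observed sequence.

  pos 0: y in {0}, choose 0; start
  pos 1: x in {1,3}, choose 1; 0->1 ok
  pos 2: z in {2}, choose 2; 1->2 ok
  pos 3: x in {1,3}, choose 1; 2->1 ok
  pos 4: y in {0}, choose 0; 1->0 ok
  pos 5: x in {1,3}, choose 1; 0->1 ok
  pos 6: z in {2}, choose 2; 1->2 ok
  pos 7: x in {1,3}, choose 3; 2->3 ok
  pos 8: x in {1,3}, choose 1; 3->1 ok
  pos 9: z in {2}, choose 2; 1->2 ok
  pos 10: x in {1,3}, choose 3; 2->3 ok
  pos 11: z in {2}, choose 2; 3->2 ok
  pos 12: x in {1,3}, choose 3; 2->3 ok
  pos 13: x in {1,3}, choose 1; 3->1 ok
  pos 14: x in {1,3}, choose 3; 1->3 ok
  pos 15: x in {1,3}, choose 3; 3->3 ok
  pos 16: x in {1,3}, choose 3; 3->3 ok
  pos 17: z in {2}, choose 2; 3->2 ok
  pos 18: y in {0}, choose 0; 2->0 ok
  pos 19: x in {1,3}, choose 1; 0->1 ok
  pos 20: y in {0}, choose 0; 1->0 ok

0,1,2,1,0,1,2,3,1,2,3,2,3,1,3,3,3,2,0,1,0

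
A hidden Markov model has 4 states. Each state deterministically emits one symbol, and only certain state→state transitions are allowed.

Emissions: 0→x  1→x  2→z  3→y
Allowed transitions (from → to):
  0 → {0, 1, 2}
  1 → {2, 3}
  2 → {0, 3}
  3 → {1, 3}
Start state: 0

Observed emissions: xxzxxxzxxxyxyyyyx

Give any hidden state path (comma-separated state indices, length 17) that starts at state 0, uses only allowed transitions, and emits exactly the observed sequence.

  pos 0: x in {0,1}, choose 0; start
  pos 1: x in {0,1}, choose 0; 0->0 ok
  pos 2: z in {2}, choose 2; 0->2 ok
  pos 3: x in {0,1}, choose 0; 2->0 ok
  pos 4: x in {0,1}, choose 0; 0->0 ok
  pos 5: x in {0,1}, choose 0; 0->0 ok
  pos 6: z in {2}, choose 2; 0->2 ok
  pos 7: x in {0,1}, choose 0; 2->0 ok
  pos 8: x in {0,1}, choose 0; 0->0 ok
  pos 9: x in {0,1}, choose 1; 0->1 ok
  pos 10: y in {3}, choose 3; 1->3 ok
  pos 11: x in {0,1}, choose 1; 3->1 ok
  pos 12: y in {3}, choose 3; 1->3 ok
  pos 13: y in {3}, choose 3; 3->3 ok
  pos 14: y in {3}, choose 3; 3->3 ok
  pos 15: y in {3}, choose 3; 3->3 ok
  pos 16: x in {0,1}, choose 1; 3->1 ok

0,0,2,0,0,0,2,0,0,1,3,1,3,3,3,3,1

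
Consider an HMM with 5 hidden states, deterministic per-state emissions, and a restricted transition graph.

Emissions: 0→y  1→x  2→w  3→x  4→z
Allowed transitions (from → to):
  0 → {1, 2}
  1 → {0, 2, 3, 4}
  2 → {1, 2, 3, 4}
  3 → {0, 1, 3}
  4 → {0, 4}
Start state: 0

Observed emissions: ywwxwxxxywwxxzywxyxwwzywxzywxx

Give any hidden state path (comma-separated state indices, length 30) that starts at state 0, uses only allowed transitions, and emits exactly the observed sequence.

  0: obs=y cand={0} pick 0 [start]
  1: obs=w cand={2} pick 2 [0->2 ok]
  2: obs=w cand={2} pick 2 [2->2 ok]
  3: obs=x cand={1,3} pick 1 [2->1 ok]
  4: obs=w cand={2} pick 2 [1->2 ok]
  5: obs=x cand={1,3} pick 3 [2->3 ok]
  6: obs=x cand={1,3} pick 3 [3->3 ok]
  7: obs=x cand={1,3} pick 3 [3->3 ok]
  8: obs=y cand={0} pick 0 [3->0 ok]
  9: obs=w cand={2} pick 2 [0->2 ok]
  10: obs=w cand={2} pick 2 [2->2 ok]
  11: obs=x cand={1,3} pick 3 [2->3 ok]
  12: obs=x cand={1,3} pick 1 [3->1 ok]
  13: obs=z cand={4} pick 4 [1->4 ok]
  14: obs=y cand={0} pick 0 [4->0 ok]
  15: obs=w cand={2} pick 2 [0->2 ok]
  16: obs=x cand={1,3} pick 3 [2->3 ok]
  17: obs=y cand={0} pick 0 [3->0 ok]
  18: obs=x cand={1,3} pick 1 [0->1 ok]
  19: obs=w cand={2} pick 2 [1->2 ok]
  20: obs=w cand={2} pick 2 [2->2 ok]
  21: obs=z cand={4} pick 4 [2->4 ok]
  22: obs=y cand={0} pick 0 [4->0 ok]
  23: obs=w cand={2} pick 2 [0->2 ok]
  24: obs=x cand={1,3} pick 1 [2->1 ok]
  25: obs=z cand={4} pick 4 [1->4 ok]
  26: obs=y cand={0} pick 0 [4->0 ok]
  27: obs=w cand={2} pick 2 [0->2 ok]
  28: obs=x cand={1,3} pick 3 [2->3 ok]
  29: obs=x cand={1,3} pick 1 [3->1 ok]

0,2,2,1,2,3,3,3,0,2,2,3,1,4,0,2,3,0,1,2,2,4,0,2,1,4,0,2,3,1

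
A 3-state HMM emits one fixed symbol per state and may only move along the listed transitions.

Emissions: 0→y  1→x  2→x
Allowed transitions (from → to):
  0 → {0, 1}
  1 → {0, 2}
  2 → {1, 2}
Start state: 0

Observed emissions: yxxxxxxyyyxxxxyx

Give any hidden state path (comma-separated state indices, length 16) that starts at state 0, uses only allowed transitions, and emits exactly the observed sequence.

  0: obs=y cand={0} pick 0 [start]
  1: obs=x cand={1,2} pick 1 [0->1 ok]
  2: obs=x cand={1,2} pick 2 [1->2 ok]
  3: obs=x cand={1,2} pick 1 [2->1 ok]
  4: obs=x cand={1,2} pick 2 [1->2 ok]
  5: obs=x cand={1,2} pick 2 [2->2 ok]
  6: obs=x cand={1,2} pick 1 [2->1 ok]
  7: obs=y cand={0} pick 0 [1->0 ok]
  8: obs=y cand={0} pick 0 [0->0 ok]
  9: obs=y cand={0} pick 0 [0->0 ok]
  10: obs=x cand={1,2} pick 1 [0->1 ok]
  11: obs=x cand={1,2} pick 2 [1->2 ok]
  12: obs=x cand={1,2} pick 2 [2->2 ok]
  13: obs=x cand={1,2} pick 1 [2->1 ok]
  14: obs=y cand={0} pick 0 [1->0 ok]
  15: obs=x cand={1,2} pick 1 [0->1 ok]

0,1,2,1,2,2,1,0,0,0,1,2,2,1,0,1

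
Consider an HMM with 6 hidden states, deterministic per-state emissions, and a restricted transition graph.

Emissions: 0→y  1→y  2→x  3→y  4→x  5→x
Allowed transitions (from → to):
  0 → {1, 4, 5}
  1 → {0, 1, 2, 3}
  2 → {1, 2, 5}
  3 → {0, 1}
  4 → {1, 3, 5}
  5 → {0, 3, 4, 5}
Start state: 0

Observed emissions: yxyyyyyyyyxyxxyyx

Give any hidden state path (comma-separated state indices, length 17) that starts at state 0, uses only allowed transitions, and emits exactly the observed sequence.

0,5,3,0,1,0,1,1,3,0,5,0,5,4,3,1,2

  [0] y  {0,1,3}  => 0  start
  [1] x  {2,4,5}  => 5  0->5 ok
  [2] y  {0,1,3}  => 3  5->3 ok
  [3] y  {0,1,3}  => 0  3->0 ok
  [4] y  {0,1,3}  => 1  0->1 ok
  [5] y  {0,1,3}  => 0  1->0 ok
  [6] y  {0,1,3}  => 1  0->1 ok
  [7] y  {0,1,3}  => 1  1->1 ok
  [8] y  {0,1,3}  => 3  1->3 ok
  [9] y  {0,1,3}  => 0  3->0 ok
  [10] x  {2,4,5}  => 5  0->5 ok
  [11] y  {0,1,3}  => 0  5->0 ok
  [12] x  {2,4,5}  => 5  0->5 ok
  [13] x  {2,4,5}  => 4  5->4 ok
  [14] y  {0,1,3}  => 3  4->3 ok
  [15] y  {0,1,3}  => 1  3->1 ok
  [16] x  {2,4,5}  => 2  1->2 ok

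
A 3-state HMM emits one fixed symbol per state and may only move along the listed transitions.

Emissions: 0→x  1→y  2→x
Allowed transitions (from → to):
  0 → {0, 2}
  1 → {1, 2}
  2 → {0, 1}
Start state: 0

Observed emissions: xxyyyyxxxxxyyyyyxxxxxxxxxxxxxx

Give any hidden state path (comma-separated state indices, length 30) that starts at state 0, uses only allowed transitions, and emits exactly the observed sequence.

  [0] x  {0,2}  => 0  start
  [1] x  {0,2}  => 2  0->2 ok
  [2] y  {1}  => 1  2->1 ok
  [3] y  {1}  => 1  1->1 ok
  [4] y  {1}  => 1  1->1 ok
  [5] y  {1}  => 1  1->1 ok
  [6] x  {0,2}  => 2  1->2 ok
  [7] x  {0,2}  => 0  2->0 ok
  [8] x  {0,2}  => 2  0->2 ok
  [9] x  {0,2}  => 0  2->0 ok
  [10] x  {0,2}  => 2  0->2 ok
  [11] y  {1}  => 1  2->1 ok
  [12] y  {1}  => 1  1->1 ok
  [13] y  {1}  => 1  1->1 ok
  [14] y  {1}  => 1  1->1 ok
  [15] y  {1}  => 1  1->1 ok
  [16] x  {0,2}  => 2  1->2 ok
  [17] x  {0,2}  => 0  2->0 ok
  [18] x  {0,2}  => 0  0->0 ok
  [19] x  {0,2}  => 0  0->0 ok
  [20] x  {0,2}  => 2  0->2 ok
  [21] x  {0,2}  => 0  2->0 ok
  [22] x  {0,2}  => 0  0->0 ok
  [23] x  {0,2}  => 0  0->0 ok
  [24] x  {0,2}  => 0  0->0 ok
  [25] x  {0,2}  => 2  0->2 ok
  [26] x  {0,2}  => 0  2->0 ok
  [27] x  {0,2}  => 0  0->0 ok
  [28] x  {0,2}  => 2  0->2 ok
  [29] x  {0,2}  => 0  2->0 ok

0,2,1,1,1,1,2,0,2,0,2,1,1,1,1,1,2,0,0,0,2,0,0,0,0,2,0,0,2,0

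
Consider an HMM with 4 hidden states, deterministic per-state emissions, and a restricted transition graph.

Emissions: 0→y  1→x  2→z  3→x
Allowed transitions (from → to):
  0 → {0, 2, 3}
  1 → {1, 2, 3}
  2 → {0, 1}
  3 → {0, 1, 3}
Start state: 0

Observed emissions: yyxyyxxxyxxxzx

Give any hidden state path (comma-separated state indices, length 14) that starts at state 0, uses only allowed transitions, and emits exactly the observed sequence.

0,0,3,0,0,3,3,3,0,3,3,1,2,1

  pos 0: y in {0}, choose 0; start
  pos 1: y in {0}, choose 0; 0->0 ok
  pos 2: x in {1,3}, choose 3; 0->3 ok
  pos 3: y in {0}, choose 0; 3->0 ok
  pos 4: y in {0}, choose 0; 0->0 ok
  pos 5: x in {1,3}, choose 3; 0->3 ok
  pos 6: x in {1,3}, choose 3; 3->3 ok
  pos 7: x in {1,3}, choose 3; 3->3 ok
  pos 8: y in {0}, choose 0; 3->0 ok
  pos 9: x in {1,3}, choose 3; 0->3 ok
  pos 10: x in {1,3}, choose 3; 3->3 ok
  pos 11: x in {1,3}, choose 1; 3->1 ok
  pos 12: z in {2}, choose 2; 1->2 ok
  pos 13: x in {1,3}, choose 1; 2->1 ok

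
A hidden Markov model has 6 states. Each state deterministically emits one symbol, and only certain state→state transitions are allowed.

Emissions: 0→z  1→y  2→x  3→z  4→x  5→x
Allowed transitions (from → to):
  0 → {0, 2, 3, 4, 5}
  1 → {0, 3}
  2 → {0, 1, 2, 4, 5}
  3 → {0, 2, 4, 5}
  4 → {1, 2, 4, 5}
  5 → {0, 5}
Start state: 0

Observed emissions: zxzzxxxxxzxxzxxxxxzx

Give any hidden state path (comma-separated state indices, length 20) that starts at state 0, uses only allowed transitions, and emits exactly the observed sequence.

0,5,0,3,2,4,2,4,2,0,4,5,0,5,5,5,5,5,0,4

  0: obs=z cand={0,3} pick 0 [start]
  1: obs=x cand={2,4,5} pick 5 [0->5 ok]
  2: obs=z cand={0,3} pick 0 [5->0 ok]
  3: obs=z cand={0,3} pick 3 [0->3 ok]
  4: obs=x cand={2,4,5} pick 2 [3->2 ok]
  5: obs=x cand={2,4,5} pick 4 [2->4 ok]
  6: obs=x cand={2,4,5} pick 2 [4->2 ok]
  7: obs=x cand={2,4,5} pick 4 [2->4 ok]
  8: obs=x cand={2,4,5} pick 2 [4->2 ok]
  9: obs=z cand={0,3} pick 0 [2->0 ok]
  10: obs=x cand={2,4,5} pick 4 [0->4 ok]
  11: obs=x cand={2,4,5} pick 5 [4->5 ok]
  12: obs=z cand={0,3} pick 0 [5->0 ok]
  13: obs=x cand={2,4,5} pick 5 [0->5 ok]
  14: obs=x cand={2,4,5} pick 5 [5->5 ok]
  15: obs=x cand={2,4,5} pick 5 [5->5 ok]
  16: obs=x cand={2,4,5} pick 5 [5->5 ok]
  17: obs=x cand={2,4,5} pick 5 [5->5 ok]
  18: obs=z cand={0,3} pick 0 [5->0 ok]
  19: obs=x cand={2,4,5} pick 4 [0->4 ok]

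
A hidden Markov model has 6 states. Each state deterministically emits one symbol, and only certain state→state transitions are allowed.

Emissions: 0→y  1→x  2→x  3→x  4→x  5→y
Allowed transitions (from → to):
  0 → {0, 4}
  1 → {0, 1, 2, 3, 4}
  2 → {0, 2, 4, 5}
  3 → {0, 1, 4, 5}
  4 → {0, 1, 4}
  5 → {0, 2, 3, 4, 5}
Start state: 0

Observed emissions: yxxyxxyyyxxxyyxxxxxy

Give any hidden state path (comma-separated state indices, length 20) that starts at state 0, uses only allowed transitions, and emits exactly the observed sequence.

0,4,4,0,4,4,0,0,0,4,1,3,5,5,4,1,4,4,1,0

  pos 0: y in {0,5}, choose 0; start
  pos 1: x in {1,2,3,4}, choose 4; 0->4 ok
  pos 2: x in {1,2,3,4}, choose 4; 4->4 ok
  pos 3: y in {0,5}, choose 0; 4->0 ok
  pos 4: x in {1,2,3,4}, choose 4; 0->4 ok
  pos 5: x in {1,2,3,4}, choose 4; 4->4 ok
  pos 6: y in {0,5}, choose 0; 4->0 ok
  pos 7: y in {0,5}, choose 0; 0->0 ok
  pos 8: y in {0,5}, choose 0; 0->0 ok
  pos 9: x in {1,2,3,4}, choose 4; 0->4 ok
  pos 10: x in {1,2,3,4}, choose 1; 4->1 ok
  pos 11: x in {1,2,3,4}, choose 3; 1->3 ok
  pos 12: y in {0,5}, choose 5; 3->5 ok
  pos 13: y in {0,5}, choose 5; 5->5 ok
  pos 14: x in {1,2,3,4}, choose 4; 5->4 ok
  pos 15: x in {1,2,3,4}, choose 1; 4->1 ok
  pos 16: x in {1,2,3,4}, choose 4; 1->4 ok
  pos 17: x in {1,2,3,4}, choose 4; 4->4 ok
  pos 18: x in {1,2,3,4}, choose 1; 4->1 ok
  pos 19: y in {0,5}, choose 0; 1->0 ok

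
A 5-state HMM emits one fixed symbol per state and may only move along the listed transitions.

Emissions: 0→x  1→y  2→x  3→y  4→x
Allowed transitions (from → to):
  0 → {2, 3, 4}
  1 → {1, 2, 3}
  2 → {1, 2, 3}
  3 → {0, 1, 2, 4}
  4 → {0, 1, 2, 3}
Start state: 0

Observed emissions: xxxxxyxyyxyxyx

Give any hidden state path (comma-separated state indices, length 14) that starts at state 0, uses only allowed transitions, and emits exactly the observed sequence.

  t0 'x' -> {0,2,4}, take 0 (start)
  t1 'x' -> {0,2,4}, take 4 (0->4 ok)
  t2 'x' -> {0,2,4}, take 0 (4->0 ok)
  t3 'x' -> {0,2,4}, take 4 (0->4 ok)
  t4 'x' -> {0,2,4}, take 0 (4->0 ok)
  t5 'y' -> {1,3}, take 3 (0->3 ok)
  t6 'x' -> {0,2,4}, take 0 (3->0 ok)
  t7 'y' -> {1,3}, take 3 (0->3 ok)
  t8 'y' -> {1,3}, take 1 (3->1 ok)
  t9 'x' -> {0,2,4}, take 2 (1->2 ok)
  t10 'y' -> {1,3}, take 3 (2->3 ok)
  t11 'x' -> {0,2,4}, take 2 (3->2 ok)
  t12 'y' -> {1,3}, take 1 (2->1 ok)
  t13 'x' -> {0,2,4}, take 2 (1->2 ok)

0,4,0,4,0,3,0,3,1,2,3,2,1,2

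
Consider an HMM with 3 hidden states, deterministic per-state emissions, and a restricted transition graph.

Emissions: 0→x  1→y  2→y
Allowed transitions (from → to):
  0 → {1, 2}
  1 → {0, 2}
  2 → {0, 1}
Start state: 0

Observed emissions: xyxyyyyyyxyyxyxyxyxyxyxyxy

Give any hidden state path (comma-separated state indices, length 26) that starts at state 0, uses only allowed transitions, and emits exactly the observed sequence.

  t0 'x' -> {0}, take 0 (start)
  t1 'y' -> {1,2}, take 1 (0->1 ok)
  t2 'x' -> {0}, take 0 (1->0 ok)
  t3 'y' -> {1,2}, take 2 (0->2 ok)
  t4 'y' -> {1,2}, take 1 (2->1 ok)
  t5 'y' -> {1,2}, take 2 (1->2 ok)
  t6 'y' -> {1,2}, take 1 (2->1 ok)
  t7 'y' -> {1,2}, take 2 (1->2 ok)
  t8 'y' -> {1,2}, take 1 (2->1 ok)
  t9 'x' -> {0}, take 0 (1->0 ok)
  t10 'y' -> {1,2}, take 2 (0->2 ok)
  t11 'y' -> {1,2}, take 1 (2->1 ok)
  t12 'x' -> {0}, take 0 (1->0 ok)
  t13 'y' -> {1,2}, take 1 (0->1 ok)
  t14 'x' -> {0}, take 0 (1->0 ok)
  t15 'y' -> {1,2}, take 1 (0->1 ok)
  t16 'x' -> {0}, take 0 (1->0 ok)
  t17 'y' -> {1,2}, take 1 (0->1 ok)
  t18 'x' -> {0}, take 0 (1->0 ok)
  t19 'y' -> {1,2}, take 1 (0->1 ok)
  t20 'x' -> {0}, take 0 (1->0 ok)
  t21 'y' -> {1,2}, take 1 (0->1 ok)
  t22 'x' -> {0}, take 0 (1->0 ok)
  t23 'y' -> {1,2}, take 2 (0->2 ok)
  t24 'x' -> {0}, take 0 (2->0 ok)
  t25 'y' -> {1,2}, take 1 (0->1 ok)

0,1,0,2,1,2,1,2,1,0,2,1,0,1,0,1,0,1,0,1,0,1,0,2,0,1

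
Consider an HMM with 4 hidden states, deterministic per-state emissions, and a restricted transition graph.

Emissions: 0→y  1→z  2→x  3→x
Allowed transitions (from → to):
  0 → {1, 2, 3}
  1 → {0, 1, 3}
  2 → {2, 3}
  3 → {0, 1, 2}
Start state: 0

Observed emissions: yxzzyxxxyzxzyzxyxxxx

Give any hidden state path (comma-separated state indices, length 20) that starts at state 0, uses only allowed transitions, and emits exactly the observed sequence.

  [0] y  {0}  => 0  start
  [1] x  {2,3}  => 3  0->3 ok
  [2] z  {1}  => 1  3->1 ok
  [3] z  {1}  => 1  1->1 ok
  [4] y  {0}  => 0  1->0 ok
  [5] x  {2,3}  => 2  0->2 ok
  [6] x  {2,3}  => 2  2->2 ok
  [7] x  {2,3}  => 3  2->3 ok
  [8] y  {0}  => 0  3->0 ok
  [9] z  {1}  => 1  0->1 ok
  [10] x  {2,3}  => 3  1->3 ok
  [11] z  {1}  => 1  3->1 ok
  [12] y  {0}  => 0  1->0 ok
  [13] z  {1}  => 1  0->1 ok
  [14] x  {2,3}  => 3  1->3 ok
  [15] y  {0}  => 0  3->0 ok
  [16] x  {2,3}  => 3  0->3 ok
  [17] x  {2,3}  => 2  3->2 ok
  [18] x  {2,3}  => 2  2->2 ok
  [19] x  {2,3}  => 2  2->2 ok

0,3,1,1,0,2,2,3,0,1,3,1,0,1,3,0,3,2,2,2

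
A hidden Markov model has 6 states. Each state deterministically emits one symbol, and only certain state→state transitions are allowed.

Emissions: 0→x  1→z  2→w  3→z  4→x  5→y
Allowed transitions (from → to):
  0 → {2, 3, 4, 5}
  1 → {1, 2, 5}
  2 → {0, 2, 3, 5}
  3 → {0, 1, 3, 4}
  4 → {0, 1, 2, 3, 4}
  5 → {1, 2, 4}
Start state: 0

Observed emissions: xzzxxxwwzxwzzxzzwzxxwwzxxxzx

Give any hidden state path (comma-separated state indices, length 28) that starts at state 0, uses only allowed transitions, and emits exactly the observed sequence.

0,3,3,4,0,4,2,2,3,4,2,3,3,0,3,1,2,3,4,4,2,2,3,4,0,4,3,4

  0: obs=x cand={0,4} pick 0 [start]
  1: obs=z cand={1,3} pick 3 [0->3 ok]
  2: obs=z cand={1,3} pick 3 [3->3 ok]
  3: obs=x cand={0,4} pick 4 [3->4 ok]
  4: obs=x cand={0,4} pick 0 [4->0 ok]
  5: obs=x cand={0,4} pick 4 [0->4 ok]
  6: obs=w cand={2} pick 2 [4->2 ok]
  7: obs=w cand={2} pick 2 [2->2 ok]
  8: obs=z cand={1,3} pick 3 [2->3 ok]
  9: obs=x cand={0,4} pick 4 [3->4 ok]
  10: obs=w cand={2} pick 2 [4->2 ok]
  11: obs=z cand={1,3} pick 3 [2->3 ok]
  12: obs=z cand={1,3} pick 3 [3->3 ok]
  13: obs=x cand={0,4} pick 0 [3->0 ok]
  14: obs=z cand={1,3} pick 3 [0->3 ok]
  15: obs=z cand={1,3} pick 1 [3->1 ok]
  16: obs=w cand={2} pick 2 [1->2 ok]
  17: obs=z cand={1,3} pick 3 [2->3 ok]
  18: obs=x cand={0,4} pick 4 [3->4 ok]
  19: obs=x cand={0,4} pick 4 [4->4 ok]
  20: obs=w cand={2} pick 2 [4->2 ok]
  21: obs=w cand={2} pick 2 [2->2 ok]
  22: obs=z cand={1,3} pick 3 [2->3 ok]
  23: obs=x cand={0,4} pick 4 [3->4 ok]
  24: obs=x cand={0,4} pick 0 [4->0 ok]
  25: obs=x cand={0,4} pick 4 [0->4 ok]
  26: obs=z cand={1,3} pick 3 [4->3 ok]
  27: obs=x cand={0,4} pick 4 [3->4 ok]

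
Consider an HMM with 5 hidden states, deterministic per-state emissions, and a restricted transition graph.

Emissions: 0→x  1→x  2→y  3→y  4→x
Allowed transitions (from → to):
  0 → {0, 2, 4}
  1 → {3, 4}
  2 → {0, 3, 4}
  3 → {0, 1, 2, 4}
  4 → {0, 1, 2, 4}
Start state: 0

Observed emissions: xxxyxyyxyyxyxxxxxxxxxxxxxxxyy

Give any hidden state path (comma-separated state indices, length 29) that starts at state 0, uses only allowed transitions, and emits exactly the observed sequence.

0,4,0,2,4,2,3,4,2,3,1,3,0,4,1,4,1,4,1,4,4,0,0,0,0,4,4,2,3

  pos 0: x in {0,1,4}, choose 0; start
  pos 1: x in {0,1,4}, choose 4; 0->4 ok
  pos 2: x in {0,1,4}, choose 0; 4->0 ok
  pos 3: y in {2,3}, choose 2; 0->2 ok
  pos 4: x in {0,1,4}, choose 4; 2->4 ok
  pos 5: y in {2,3}, choose 2; 4->2 ok
  pos 6: y in {2,3}, choose 3; 2->3 ok
  pos 7: x in {0,1,4}, choose 4; 3->4 ok
  pos 8: y in {2,3}, choose 2; 4->2 ok
  pos 9: y in {2,3}, choose 3; 2->3 ok
  pos 10: x in {0,1,4}, choose 1; 3->1 ok
  pos 11: y in {2,3}, choose 3; 1->3 ok
  pos 12: x in {0,1,4}, choose 0; 3->0 ok
  pos 13: x in {0,1,4}, choose 4; 0->4 ok
  pos 14: x in {0,1,4}, choose 1; 4->1 ok
  pos 15: x in {0,1,4}, choose 4; 1->4 ok
  pos 16: x in {0,1,4}, choose 1; 4->1 ok
  pos 17: x in {0,1,4}, choose 4; 1->4 ok
  pos 18: x in {0,1,4}, choose 1; 4->1 ok
  pos 19: x in {0,1,4}, choose 4; 1->4 ok
  pos 20: x in {0,1,4}, choose 4; 4->4 ok
  pos 21: x in {0,1,4}, choose 0; 4->0 ok
  pos 22: x in {0,1,4}, choose 0; 0->0 ok
  pos 23: x in {0,1,4}, choose 0; 0->0 ok
  pos 24: x in {0,1,4}, choose 0; 0->0 ok
  pos 25: x in {0,1,4}, choose 4; 0->4 ok
  pos 26: x in {0,1,4}, choose 4; 4->4 ok
  pos 27: y in {2,3}, choose 2; 4->2 ok
  pos 28: y in {2,3}, choose 3; 2->3 ok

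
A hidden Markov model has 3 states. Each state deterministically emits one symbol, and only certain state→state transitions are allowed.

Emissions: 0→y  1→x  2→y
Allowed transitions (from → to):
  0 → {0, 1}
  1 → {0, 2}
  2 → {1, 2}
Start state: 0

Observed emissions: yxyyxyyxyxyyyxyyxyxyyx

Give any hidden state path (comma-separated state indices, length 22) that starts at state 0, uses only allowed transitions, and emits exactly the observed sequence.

0,1,2,2,1,2,2,1,2,1,2,2,2,1,0,0,1,2,1,0,0,1

  pos 0: y in {0,2}, choose 0; start
  pos 1: x in {1}, choose 1; 0->1 ok
  pos 2: y in {0,2}, choose 2; 1->2 ok
  pos 3: y in {0,2}, choose 2; 2->2 ok
  pos 4: x in {1}, choose 1; 2->1 ok
  pos 5: y in {0,2}, choose 2; 1->2 ok
  pos 6: y in {0,2}, choose 2; 2->2 ok
  pos 7: x in {1}, choose 1; 2->1 ok
  pos 8: y in {0,2}, choose 2; 1->2 ok
  pos 9: x in {1}, choose 1; 2->1 ok
  pos 10: y in {0,2}, choose 2; 1->2 ok
  pos 11: y in {0,2}, choose 2; 2->2 ok
  pos 12: y in {0,2}, choose 2; 2->2 ok
  pos 13: x in {1}, choose 1; 2->1 ok
  pos 14: y in {0,2}, choose 0; 1->0 ok
  pos 15: y in {0,2}, choose 0; 0->0 ok
  pos 16: x in {1}, choose 1; 0->1 ok
  pos 17: y in {0,2}, choose 2; 1->2 ok
  pos 18: x in {1}, choose 1; 2->1 ok
  pos 19: y in {0,2}, choose 0; 1->0 ok
  pos 20: y in {0,2}, choose 0; 0->0 ok
  pos 21: x in {1}, choose 1; 0->1 ok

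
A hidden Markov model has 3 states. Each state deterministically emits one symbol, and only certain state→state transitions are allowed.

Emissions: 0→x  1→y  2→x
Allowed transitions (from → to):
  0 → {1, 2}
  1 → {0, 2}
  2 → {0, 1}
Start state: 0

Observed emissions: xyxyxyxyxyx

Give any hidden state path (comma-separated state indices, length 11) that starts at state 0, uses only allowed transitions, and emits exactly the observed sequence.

0,1,0,1,2,1,0,1,2,1,2

  t0 'x' -> {0,2}, take 0 (start)
  t1 'y' -> {1}, take 1 (0->1 ok)
  t2 'x' -> {0,2}, take 0 (1->0 ok)
  t3 'y' -> {1}, take 1 (0->1 ok)
  t4 'x' -> {0,2}, take 2 (1->2 ok)
  t5 'y' -> {1}, take 1 (2->1 ok)
  t6 'x' -> {0,2}, take 0 (1->0 ok)
  t7 'y' -> {1}, take 1 (0->1 ok)
  t8 'x' -> {0,2}, take 2 (1->2 ok)
  t9 'y' -> {1}, take 1 (2->1 ok)
  t10 'x' -> {0,2}, take 2 (1->2 ok)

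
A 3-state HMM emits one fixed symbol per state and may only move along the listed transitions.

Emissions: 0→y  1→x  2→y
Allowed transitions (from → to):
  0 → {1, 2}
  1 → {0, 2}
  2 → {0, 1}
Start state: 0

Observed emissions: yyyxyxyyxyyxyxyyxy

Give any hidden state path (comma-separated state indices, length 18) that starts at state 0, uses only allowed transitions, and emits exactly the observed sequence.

0,2,0,1,0,1,0,2,1,2,0,1,0,1,0,2,1,2

  0: obs=y cand={0,2} pick 0 [start]
  1: obs=y cand={0,2} pick 2 [0->2 ok]
  2: obs=y cand={0,2} pick 0 [2->0 ok]
  3: obs=x cand={1} pick 1 [0->1 ok]
  4: obs=y cand={0,2} pick 0 [1->0 ok]
  5: obs=x cand={1} pick 1 [0->1 ok]
  6: obs=y cand={0,2} pick 0 [1->0 ok]
  7: obs=y cand={0,2} pick 2 [0->2 ok]
  8: obs=x cand={1} pick 1 [2->1 ok]
  9: obs=y cand={0,2} pick 2 [1->2 ok]
  10: obs=y cand={0,2} pick 0 [2->0 ok]
  11: obs=x cand={1} pick 1 [0->1 ok]
  12: obs=y cand={0,2} pick 0 [1->0 ok]
  13: obs=x cand={1} pick 1 [0->1 ok]
  14: obs=y cand={0,2} pick 0 [1->0 ok]
  15: obs=y cand={0,2} pick 2 [0->2 ok]
  16: obs=x cand={1} pick 1 [2->1 ok]
  17: obs=y cand={0,2} pick 2 [1->2 ok]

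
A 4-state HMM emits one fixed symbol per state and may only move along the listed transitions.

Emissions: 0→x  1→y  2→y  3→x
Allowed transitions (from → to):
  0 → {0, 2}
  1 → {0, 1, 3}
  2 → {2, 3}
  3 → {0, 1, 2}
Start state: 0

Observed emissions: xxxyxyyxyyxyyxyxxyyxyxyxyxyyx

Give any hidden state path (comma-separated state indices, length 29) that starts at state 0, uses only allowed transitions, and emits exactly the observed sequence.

  0: obs=x cand={0,3} pick 0 [start]
  1: obs=x cand={0,3} pick 0 [0->0 ok]
  2: obs=x cand={0,3} pick 0 [0->0 ok]
  3: obs=y cand={1,2} pick 2 [0->2 ok]
  4: obs=x cand={0,3} pick 3 [2->3 ok]
  5: obs=y cand={1,2} pick 2 [3->2 ok]
  6: obs=y cand={1,2} pick 2 [2->2 ok]
  7: obs=x cand={0,3} pick 3 [2->3 ok]
  8: obs=y cand={1,2} pick 2 [3->2 ok]
  9: obs=y cand={1,2} pick 2 [2->2 ok]
  10: obs=x cand={0,3} pick 3 [2->3 ok]
  11: obs=y cand={1,2} pick 2 [3->2 ok]
  12: obs=y cand={1,2} pick 2 [2->2 ok]
  13: obs=x cand={0,3} pick 3 [2->3 ok]
  14: obs=y cand={1,2} pick 2 [3->2 ok]
  15: obs=x cand={0,3} pick 3 [2->3 ok]
  16: obs=x cand={0,3} pick 0 [3->0 ok]
  17: obs=y cand={1,2} pick 2 [0->2 ok]
  18: obs=y cand={1,2} pick 2 [2->2 ok]
  19: obs=x cand={0,3} pick 3 [2->3 ok]
  20: obs=y cand={1,2} pick 1 [3->1 ok]
  21: obs=x cand={0,3} pick 0 [1->0 ok]
  22: obs=y cand={1,2} pick 2 [0->2 ok]
  23: obs=x cand={0,3} pick 3 [2->3 ok]
  24: obs=y cand={1,2} pick 1 [3->1 ok]
  25: obs=x cand={0,3} pick 3 [1->3 ok]
  26: obs=y cand={1,2} pick 1 [3->1 ok]
  27: obs=y cand={1,2} pick 1 [1->1 ok]
  28: obs=x cand={0,3} pick 3 [1->3 ok]

0,0,0,2,3,2,2,3,2,2,3,2,2,3,2,3,0,2,2,3,1,0,2,3,1,3,1,1,3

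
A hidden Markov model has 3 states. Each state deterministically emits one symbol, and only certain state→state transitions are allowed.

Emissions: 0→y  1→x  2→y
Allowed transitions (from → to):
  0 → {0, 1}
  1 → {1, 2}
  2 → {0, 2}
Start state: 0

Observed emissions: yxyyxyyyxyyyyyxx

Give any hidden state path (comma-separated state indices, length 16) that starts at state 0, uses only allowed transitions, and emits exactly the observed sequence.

  t0 'y' -> {0,2}, take 0 (start)
  t1 'x' -> {1}, take 1 (0->1 ok)
  t2 'y' -> {0,2}, take 2 (1->2 ok)
  t3 'y' -> {0,2}, take 0 (2->0 ok)
  t4 'x' -> {1}, take 1 (0->1 ok)
  t5 'y' -> {0,2}, take 2 (1->2 ok)
  t6 'y' -> {0,2}, take 2 (2->2 ok)
  t7 'y' -> {0,2}, take 0 (2->0 ok)
  t8 'x' -> {1}, take 1 (0->1 ok)
  t9 'y' -> {0,2}, take 2 (1->2 ok)
  t10 'y' -> {0,2}, take 2 (2->2 ok)
  t11 'y' -> {0,2}, take 2 (2->2 ok)
  t12 'y' -> {0,2}, take 2 (2->2 ok)
  t13 'y' -> {0,2}, take 0 (2->0 ok)
  t14 'x' -> {1}, take 1 (0->1 ok)
  t15 'x' -> {1}, take 1 (1->1 ok)

0,1,2,0,1,2,2,0,1,2,2,2,2,0,1,1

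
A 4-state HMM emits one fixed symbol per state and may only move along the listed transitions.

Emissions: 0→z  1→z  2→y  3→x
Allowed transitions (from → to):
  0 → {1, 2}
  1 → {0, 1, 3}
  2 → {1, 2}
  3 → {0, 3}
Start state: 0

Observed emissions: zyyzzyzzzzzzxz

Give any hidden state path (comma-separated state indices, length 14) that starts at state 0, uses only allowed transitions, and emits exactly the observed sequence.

0,2,2,1,0,2,1,0,1,0,1,1,3,0

  [0] z  {0,1}  => 0  start
  [1] y  {2}  => 2  0->2 ok
  [2] y  {2}  => 2  2->2 ok
  [3] z  {0,1}  => 1  2->1 ok
  [4] z  {0,1}  => 0  1->0 ok
  [5] y  {2}  => 2  0->2 ok
  [6] z  {0,1}  => 1  2->1 ok
  [7] z  {0,1}  => 0  1->0 ok
  [8] z  {0,1}  => 1  0->1 ok
  [9] z  {0,1}  => 0  1->0 ok
  [10] z  {0,1}  => 1  0->1 ok
  [11] z  {0,1}  => 1  1->1 ok
  [12] x  {3}  => 3  1->3 ok
  [13] z  {0,1}  => 0  3->0 ok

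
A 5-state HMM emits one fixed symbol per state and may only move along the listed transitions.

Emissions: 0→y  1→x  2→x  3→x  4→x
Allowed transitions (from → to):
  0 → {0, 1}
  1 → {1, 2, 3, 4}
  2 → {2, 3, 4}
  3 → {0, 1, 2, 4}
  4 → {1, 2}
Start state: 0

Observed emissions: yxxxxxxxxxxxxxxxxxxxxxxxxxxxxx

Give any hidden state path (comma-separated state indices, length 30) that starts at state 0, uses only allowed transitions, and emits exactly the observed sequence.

  [0] y  {0}  => 0  start
  [1] x  {1,2,3,4}  => 1  0->1 ok
  [2] x  {1,2,3,4}  => 4  1->4 ok
  [3] x  {1,2,3,4}  => 2  4->2 ok
  [4] x  {1,2,3,4}  => 4  2->4 ok
  [5] x  {1,2,3,4}  => 1  4->1 ok
  [6] x  {1,2,3,4}  => 4  1->4 ok
  [7] x  {1,2,3,4}  => 1  4->1 ok
  [8] x  {1,2,3,4}  => 4  1->4 ok
  [9] x  {1,2,3,4}  => 2  4->2 ok
  [10] x  {1,2,3,4}  => 4  2->4 ok
  [11] x  {1,2,3,4}  => 2  4->2 ok
  [12] x  {1,2,3,4}  => 2  2->2 ok
  [13] x  {1,2,3,4}  => 3  2->3 ok
  [14] x  {1,2,3,4}  => 4  3->4 ok
  [15] x  {1,2,3,4}  => 1  4->1 ok
  [16] x  {1,2,3,4}  => 1  1->1 ok
  [17] x  {1,2,3,4}  => 1  1->1 ok
  [18] x  {1,2,3,4}  => 1  1->1 ok
  [19] x  {1,2,3,4}  => 2  1->2 ok
  [20] x  {1,2,3,4}  => 4  2->4 ok
  [21] x  {1,2,3,4}  => 1  4->1 ok
  [22] x  {1,2,3,4}  => 4  1->4 ok
  [23] x  {1,2,3,4}  => 1  4->1 ok
  [24] x  {1,2,3,4}  => 1  1->1 ok
  [25] x  {1,2,3,4}  => 1  1->1 ok
  [26] x  {1,2,3,4}  => 2  1->2 ok
  [27] x  {1,2,3,4}  => 4  2->4 ok
  [28] x  {1,2,3,4}  => 2  4->2 ok
  [29] x  {1,2,3,4}  => 4  2->4 ok

0,1,4,2,4,1,4,1,4,2,4,2,2,3,4,1,1,1,1,2,4,1,4,1,1,1,2,4,2,4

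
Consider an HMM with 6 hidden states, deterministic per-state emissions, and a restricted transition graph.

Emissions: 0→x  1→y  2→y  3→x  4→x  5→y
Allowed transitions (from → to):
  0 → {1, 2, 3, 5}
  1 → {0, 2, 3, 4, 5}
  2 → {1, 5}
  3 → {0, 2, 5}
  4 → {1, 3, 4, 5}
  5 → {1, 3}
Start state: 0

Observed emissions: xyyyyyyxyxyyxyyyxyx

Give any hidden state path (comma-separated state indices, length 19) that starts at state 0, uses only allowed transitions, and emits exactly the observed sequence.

  t0 'x' -> {0,3,4}, take 0 (start)
  t1 'y' -> {1,2,5}, take 5 (0->5 ok)
  t2 'y' -> {1,2,5}, take 1 (5->1 ok)
  t3 'y' -> {1,2,5}, take 5 (1->5 ok)
  t4 'y' -> {1,2,5}, take 1 (5->1 ok)
  t5 'y' -> {1,2,5}, take 2 (1->2 ok)
  t6 'y' -> {1,2,5}, take 1 (2->1 ok)
  t7 'x' -> {0,3,4}, take 3 (1->3 ok)
  t8 'y' -> {1,2,5}, take 5 (3->5 ok)
  t9 'x' -> {0,3,4}, take 3 (5->3 ok)
  t10 'y' -> {1,2,5}, take 2 (3->2 ok)
  t11 'y' -> {1,2,5}, take 1 (2->1 ok)
  t12 'x' -> {0,3,4}, take 0 (1->0 ok)
  t13 'y' -> {1,2,5}, take 1 (0->1 ok)
  t14 'y' -> {1,2,5}, take 5 (1->5 ok)
  t15 'y' -> {1,2,5}, take 1 (5->1 ok)
  t16 'x' -> {0,3,4}, take 4 (1->4 ok)
  t17 'y' -> {1,2,5}, take 1 (4->1 ok)
  t18 'x' -> {0,3,4}, take 3 (1->3 ok)

0,5,1,5,1,2,1,3,5,3,2,1,0,1,5,1,4,1,3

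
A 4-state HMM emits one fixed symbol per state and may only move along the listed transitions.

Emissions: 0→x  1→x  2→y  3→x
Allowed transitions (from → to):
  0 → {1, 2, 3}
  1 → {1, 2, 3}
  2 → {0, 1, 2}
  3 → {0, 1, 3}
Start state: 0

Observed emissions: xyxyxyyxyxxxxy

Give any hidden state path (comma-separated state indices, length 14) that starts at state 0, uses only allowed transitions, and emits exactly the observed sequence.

0,2,1,2,1,2,2,1,2,1,3,1,1,2

  pos 0: x in {0,1,3}, choose 0; start
  pos 1: y in {2}, choose 2; 0->2 ok
  pos 2: x in {0,1,3}, choose 1; 2->1 ok
  pos 3: y in {2}, choose 2; 1->2 ok
  pos 4: x in {0,1,3}, choose 1; 2->1 ok
  pos 5: y in {2}, choose 2; 1->2 ok
  pos 6: y in {2}, choose 2; 2->2 ok
  pos 7: x in {0,1,3}, choose 1; 2->1 ok
  pos 8: y in {2}, choose 2; 1->2 ok
  pos 9: x in {0,1,3}, choose 1; 2->1 ok
  pos 10: x in {0,1,3}, choose 3; 1->3 ok
  pos 11: x in {0,1,3}, choose 1; 3->1 ok
  pos 12: x in {0,1,3}, choose 1; 1->1 ok
  pos 13: y in {2}, choose 2; 1->2 ok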